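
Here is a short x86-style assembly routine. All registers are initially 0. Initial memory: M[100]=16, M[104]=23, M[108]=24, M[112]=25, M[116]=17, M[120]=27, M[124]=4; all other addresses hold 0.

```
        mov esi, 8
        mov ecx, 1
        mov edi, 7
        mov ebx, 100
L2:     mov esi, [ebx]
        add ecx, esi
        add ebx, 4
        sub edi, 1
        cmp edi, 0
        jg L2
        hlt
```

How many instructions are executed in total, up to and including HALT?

47

after mov esi, 8: esi=8
after mov ecx, 1: ecx=1
after mov edi, 7: edi=7
after mov ebx, 100: ebx=100
after mov esi, [ebx]: esi=M[100]=16
after add ecx, esi: ecx=1+16=17
after add ebx, 4: ebx=100+4=104
after sub edi, 1: edi=7-1=6
cmp edi, 0  (cmp 6,0)
jg L2: taken
after mov esi, [ebx]: esi=M[104]=23
after add ecx, esi: ecx=17+23=40
after add ebx, 4: ebx=104+4=108
after sub edi, 1: edi=6-1=5
cmp edi, 0  (cmp 5,0)
jg L2: taken
after mov esi, [ebx]: esi=M[108]=24
after add ecx, esi: ecx=40+24=64
after add ebx, 4: ebx=108+4=112
after sub edi, 1: edi=5-1=4
cmp edi, 0  (cmp 4,0)
jg L2: taken
after mov esi, [ebx]: esi=M[112]=25
after add ecx, esi: ecx=64+25=89
after add ebx, 4: ebx=112+4=116
after sub edi, 1: edi=4-1=3
cmp edi, 0  (cmp 3,0)
jg L2: taken
after mov esi, [ebx]: esi=M[116]=17
after add ecx, esi: ecx=89+17=106
after add ebx, 4: ebx=116+4=120
after sub edi, 1: edi=3-1=2
cmp edi, 0  (cmp 2,0)
jg L2: taken
after mov esi, [ebx]: esi=M[120]=27
after add ecx, esi: ecx=106+27=133
after add ebx, 4: ebx=120+4=124
after sub edi, 1: edi=2-1=1
cmp edi, 0  (cmp 1,0)
jg L2: taken
after mov esi, [ebx]: esi=M[124]=4
after add ecx, esi: ecx=133+4=137
after add ebx, 4: ebx=124+4=128
after sub edi, 1: edi=1-1=0
cmp edi, 0  (cmp 0,0)
jg L2: not taken
halt.
Total executed instructions: 47.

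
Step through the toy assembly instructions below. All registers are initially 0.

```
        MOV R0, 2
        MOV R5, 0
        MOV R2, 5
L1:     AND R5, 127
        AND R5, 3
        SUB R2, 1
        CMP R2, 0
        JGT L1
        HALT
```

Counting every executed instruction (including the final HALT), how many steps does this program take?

29

R0=2
R5=0
R2=5
R5=0&127=0
R5=0&3=0
R2=5-1=4
CMP R2, 0  (cmp 4,0)
JGT L1: taken
R5=0&127=0
R5=0&3=0
R2=4-1=3
CMP R2, 0  (cmp 3,0)
JGT L1: taken
R5=0&127=0
R5=0&3=0
R2=3-1=2
CMP R2, 0  (cmp 2,0)
JGT L1: taken
R5=0&127=0
R5=0&3=0
R2=2-1=1
CMP R2, 0  (cmp 1,0)
JGT L1: taken
R5=0&127=0
R5=0&3=0
R2=1-1=0
CMP R2, 0  (cmp 0,0)
JGT L1: not taken
halt.
Total executed instructions: 29.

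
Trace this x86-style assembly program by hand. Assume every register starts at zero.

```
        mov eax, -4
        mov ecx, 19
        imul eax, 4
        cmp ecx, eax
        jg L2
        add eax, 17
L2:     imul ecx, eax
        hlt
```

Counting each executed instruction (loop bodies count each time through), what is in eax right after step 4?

-16

mov eax, -4 → eax=-4
mov ecx, 19 → ecx=19
imul eax, 4 → eax=(-4)*4=-16
cmp ecx, eax  (cmp 19,-16)
After step 4: eax = -16.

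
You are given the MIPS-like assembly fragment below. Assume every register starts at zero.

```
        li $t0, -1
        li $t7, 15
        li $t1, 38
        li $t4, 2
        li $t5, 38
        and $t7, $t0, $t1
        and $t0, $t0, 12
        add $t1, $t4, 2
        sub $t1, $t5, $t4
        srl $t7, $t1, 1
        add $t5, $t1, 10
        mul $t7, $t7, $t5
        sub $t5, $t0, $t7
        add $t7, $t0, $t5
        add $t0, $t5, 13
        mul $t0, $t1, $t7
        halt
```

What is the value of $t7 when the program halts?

-804

$t0=-1
$t7=15
$t1=38
$t4=2
$t5=38
$t7=(-1)&38=38
$t0=(-1)&12=12
$t1=2+2=4
$t1=38-2=36
$t7=36>>1=18
$t5=36+10=46
$t7=18*46=828
$t5=12-828=-816
$t7=12+(-816)=-804
$t0=(-816)+13=-803
$t0=36*(-804)=-28944
halt.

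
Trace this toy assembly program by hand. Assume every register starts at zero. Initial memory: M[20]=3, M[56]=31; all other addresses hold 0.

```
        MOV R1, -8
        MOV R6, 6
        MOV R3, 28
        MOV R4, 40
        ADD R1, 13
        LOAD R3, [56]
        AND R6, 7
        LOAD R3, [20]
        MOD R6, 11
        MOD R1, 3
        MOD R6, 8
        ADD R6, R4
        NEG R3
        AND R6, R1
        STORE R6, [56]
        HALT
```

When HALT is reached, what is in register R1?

after MOV R1, -8: R1=-8
after MOV R6, 6: R6=6
after MOV R3, 28: R3=28
after MOV R4, 40: R4=40
after ADD R1, 13: R1=(-8)+13=5
after LOAD R3, [56]: R3=M[56]=31
after AND R6, 7: R6=6&7=6
after LOAD R3, [20]: R3=M[20]=3
after MOD R6, 11: R6=6%11=6
after MOD R1, 3: R1=5%3=2
after MOD R6, 8: R6=6%8=6
after ADD R6, R4: R6=6+40=46
after NEG R3: R3=-(3)=-3
after AND R6, R1: R6=46&2=2
STORE R6, [56] → M[56]=2
halt.

2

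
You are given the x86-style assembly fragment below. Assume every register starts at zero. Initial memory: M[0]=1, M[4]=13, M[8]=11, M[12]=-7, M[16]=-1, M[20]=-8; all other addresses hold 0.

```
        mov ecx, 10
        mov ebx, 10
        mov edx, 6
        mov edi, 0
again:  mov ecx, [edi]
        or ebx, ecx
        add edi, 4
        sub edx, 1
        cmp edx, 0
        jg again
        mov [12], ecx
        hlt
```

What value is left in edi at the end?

24

after mov ecx, 10: ecx=10
after mov ebx, 10: ebx=10
after mov edx, 6: edx=6
after mov edi, 0: edi=0
after mov ecx, [edi]: ecx=M[0]=1
after or ebx, ecx: ebx=10|1=11
after add edi, 4: edi=0+4=4
after sub edx, 1: edx=6-1=5
cmp edx, 0  (cmp 5,0)
jg again: taken
after mov ecx, [edi]: ecx=M[4]=13
after or ebx, ecx: ebx=11|13=15
after add edi, 4: edi=4+4=8
after sub edx, 1: edx=5-1=4
cmp edx, 0  (cmp 4,0)
jg again: taken
after mov ecx, [edi]: ecx=M[8]=11
after or ebx, ecx: ebx=15|11=15
after add edi, 4: edi=8+4=12
after sub edx, 1: edx=4-1=3
cmp edx, 0  (cmp 3,0)
jg again: taken
after mov ecx, [edi]: ecx=M[12]=-7
after or ebx, ecx: ebx=15|(-7)=-1
after add edi, 4: edi=12+4=16
after sub edx, 1: edx=3-1=2
cmp edx, 0  (cmp 2,0)
jg again: taken
after mov ecx, [edi]: ecx=M[16]=-1
after or ebx, ecx: ebx=(-1)|(-1)=-1
after add edi, 4: edi=16+4=20
after sub edx, 1: edx=2-1=1
cmp edx, 0  (cmp 1,0)
jg again: taken
after mov ecx, [edi]: ecx=M[20]=-8
after or ebx, ecx: ebx=(-1)|(-8)=-1
after add edi, 4: edi=20+4=24
after sub edx, 1: edx=1-1=0
cmp edx, 0  (cmp 0,0)
jg again: not taken
mov [12], ecx → M[12]=-8
halt.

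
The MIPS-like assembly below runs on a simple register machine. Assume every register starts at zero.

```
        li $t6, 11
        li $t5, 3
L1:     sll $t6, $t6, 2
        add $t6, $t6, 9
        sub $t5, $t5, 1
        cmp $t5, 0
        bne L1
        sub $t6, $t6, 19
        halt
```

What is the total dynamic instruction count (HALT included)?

19

$t6=11
$t5=3
$t6=11<<2=44
$t6=44+9=53
$t5=3-1=2
cmp $t5, 0  (cmp 2,0)
bne L1: taken
$t6=53<<2=212
$t6=212+9=221
$t5=2-1=1
cmp $t5, 0  (cmp 1,0)
bne L1: taken
$t6=221<<2=884
$t6=884+9=893
$t5=1-1=0
cmp $t5, 0  (cmp 0,0)
bne L1: not taken
$t6=893-19=874
halt.
Total executed instructions: 19.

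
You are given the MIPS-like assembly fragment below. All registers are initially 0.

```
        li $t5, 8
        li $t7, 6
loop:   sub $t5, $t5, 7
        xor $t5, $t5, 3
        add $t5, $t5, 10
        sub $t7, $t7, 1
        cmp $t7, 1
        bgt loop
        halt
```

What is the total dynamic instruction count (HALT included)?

$t5=8
$t7=6
$t5=8-7=1
$t5=1^3=2
$t5=2+10=12
$t7=6-1=5
cmp $t7, 1  (cmp 5,1)
bgt loop: taken
$t5=12-7=5
$t5=5^3=6
$t5=6+10=16
$t7=5-1=4
cmp $t7, 1  (cmp 4,1)
bgt loop: taken
$t5=16-7=9
$t5=9^3=10
$t5=10+10=20
$t7=4-1=3
cmp $t7, 1  (cmp 3,1)
bgt loop: taken
$t5=20-7=13
$t5=13^3=14
$t5=14+10=24
$t7=3-1=2
cmp $t7, 1  (cmp 2,1)
bgt loop: taken
$t5=24-7=17
$t5=17^3=18
$t5=18+10=28
$t7=2-1=1
cmp $t7, 1  (cmp 1,1)
bgt loop: not taken
halt.
Total executed instructions: 33.

33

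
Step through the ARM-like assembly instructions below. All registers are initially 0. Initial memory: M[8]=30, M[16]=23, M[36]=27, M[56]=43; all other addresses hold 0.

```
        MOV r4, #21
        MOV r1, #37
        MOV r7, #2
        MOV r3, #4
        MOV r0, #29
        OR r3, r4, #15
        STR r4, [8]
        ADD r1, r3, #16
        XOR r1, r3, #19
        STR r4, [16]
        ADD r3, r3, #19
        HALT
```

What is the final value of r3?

50

after MOV r4, #21: r4=21
after MOV r1, #37: r1=37
after MOV r7, #2: r7=2
after MOV r3, #4: r3=4
after MOV r0, #29: r0=29
after OR r3, r4, #15: r3=21|15=31
STR r4, [8] → M[8]=21
after ADD r1, r3, #16: r1=31+16=47
after XOR r1, r3, #19: r1=31^19=12
STR r4, [16] → M[16]=21
after ADD r3, r3, #19: r3=31+19=50
halt.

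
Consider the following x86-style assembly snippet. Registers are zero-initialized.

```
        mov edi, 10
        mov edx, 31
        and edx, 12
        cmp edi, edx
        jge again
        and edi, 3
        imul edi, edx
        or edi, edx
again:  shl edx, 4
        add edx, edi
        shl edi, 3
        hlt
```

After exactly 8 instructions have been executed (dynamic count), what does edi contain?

28

mov edi, 10 → edi=10
mov edx, 31 → edx=31
and edx, 12 → edx=31&12=12
cmp edi, edx  (cmp 10,12)
jge again: not taken
and edi, 3 → edi=10&3=2
imul edi, edx → edi=2*12=24
or edi, edx → edi=24|12=28
After step 8: edi = 28.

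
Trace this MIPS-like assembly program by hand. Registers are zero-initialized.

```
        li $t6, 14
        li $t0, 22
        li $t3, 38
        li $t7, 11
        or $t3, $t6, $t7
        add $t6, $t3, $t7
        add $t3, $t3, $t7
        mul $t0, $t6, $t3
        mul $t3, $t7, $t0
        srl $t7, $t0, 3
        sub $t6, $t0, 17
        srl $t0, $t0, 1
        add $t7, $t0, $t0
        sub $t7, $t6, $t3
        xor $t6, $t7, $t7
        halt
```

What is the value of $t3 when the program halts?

$t6=14
$t0=22
$t3=38
$t7=11
$t3=14|11=15
$t6=15+11=26
$t3=15+11=26
$t0=26*26=676
$t3=11*676=7436
$t7=676>>3=84
$t6=676-17=659
$t0=676>>1=338
$t7=338+338=676
$t7=659-7436=-6777
$t6=(-6777)^(-6777)=0
halt.

7436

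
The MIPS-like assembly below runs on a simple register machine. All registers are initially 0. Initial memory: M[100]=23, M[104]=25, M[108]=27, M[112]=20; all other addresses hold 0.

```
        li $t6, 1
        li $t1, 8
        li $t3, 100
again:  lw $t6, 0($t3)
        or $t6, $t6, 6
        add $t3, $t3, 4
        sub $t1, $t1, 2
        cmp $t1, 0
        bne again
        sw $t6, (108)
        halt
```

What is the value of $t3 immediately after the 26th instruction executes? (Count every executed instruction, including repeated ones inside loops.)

116

after li $t6, 1: $t6=1
after li $t1, 8: $t1=8
after li $t3, 100: $t3=100
after lw $t6, 0($t3): $t6=M[100]=23
after or $t6, $t6, 6: $t6=23|6=23
after add $t3, $t3, 4: $t3=100+4=104
after sub $t1, $t1, 2: $t1=8-2=6
cmp $t1, 0  (cmp 6,0)
bne again: taken
after lw $t6, 0($t3): $t6=M[104]=25
after or $t6, $t6, 6: $t6=25|6=31
after add $t3, $t3, 4: $t3=104+4=108
after sub $t1, $t1, 2: $t1=6-2=4
cmp $t1, 0  (cmp 4,0)
bne again: taken
after lw $t6, 0($t3): $t6=M[108]=27
after or $t6, $t6, 6: $t6=27|6=31
after add $t3, $t3, 4: $t3=108+4=112
after sub $t1, $t1, 2: $t1=4-2=2
cmp $t1, 0  (cmp 2,0)
bne again: taken
after lw $t6, 0($t3): $t6=M[112]=20
after or $t6, $t6, 6: $t6=20|6=22
after add $t3, $t3, 4: $t3=112+4=116
after sub $t1, $t1, 2: $t1=2-2=0
cmp $t1, 0  (cmp 0,0)
After step 26: $t3 = 116.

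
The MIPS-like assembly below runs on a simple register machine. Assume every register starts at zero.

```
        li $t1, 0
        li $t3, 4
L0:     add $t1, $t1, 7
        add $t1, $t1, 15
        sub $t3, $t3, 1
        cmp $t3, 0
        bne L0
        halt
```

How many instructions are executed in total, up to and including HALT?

$t1=0
$t3=4
$t1=0+7=7
$t1=7+15=22
$t3=4-1=3
cmp $t3, 0  (cmp 3,0)
bne L0: taken
$t1=22+7=29
$t1=29+15=44
$t3=3-1=2
cmp $t3, 0  (cmp 2,0)
bne L0: taken
$t1=44+7=51
$t1=51+15=66
$t3=2-1=1
cmp $t3, 0  (cmp 1,0)
bne L0: taken
$t1=66+7=73
$t1=73+15=88
$t3=1-1=0
cmp $t3, 0  (cmp 0,0)
bne L0: not taken
halt.
Total executed instructions: 23.

23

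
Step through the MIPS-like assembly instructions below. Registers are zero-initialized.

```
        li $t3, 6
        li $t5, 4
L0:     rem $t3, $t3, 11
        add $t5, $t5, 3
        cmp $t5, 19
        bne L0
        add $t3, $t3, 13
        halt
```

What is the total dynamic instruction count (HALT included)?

24

$t3=6
$t5=4
$t3=6%11=6
$t5=4+3=7
cmp $t5, 19  (cmp 7,19)
bne L0: taken
$t3=6%11=6
$t5=7+3=10
cmp $t5, 19  (cmp 10,19)
bne L0: taken
$t3=6%11=6
$t5=10+3=13
cmp $t5, 19  (cmp 13,19)
bne L0: taken
$t3=6%11=6
$t5=13+3=16
cmp $t5, 19  (cmp 16,19)
bne L0: taken
$t3=6%11=6
$t5=16+3=19
cmp $t5, 19  (cmp 19,19)
bne L0: not taken
$t3=6+13=19
halt.
Total executed instructions: 24.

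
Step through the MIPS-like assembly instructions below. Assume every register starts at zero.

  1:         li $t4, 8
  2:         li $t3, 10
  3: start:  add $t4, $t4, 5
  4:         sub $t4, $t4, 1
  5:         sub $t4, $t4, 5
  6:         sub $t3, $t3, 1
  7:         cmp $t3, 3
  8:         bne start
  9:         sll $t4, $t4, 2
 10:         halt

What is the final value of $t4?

4

li $t4, 8 → $t4=8
li $t3, 10 → $t3=10
add $t4, $t4, 5 → $t4=8+5=13
sub $t4, $t4, 1 → $t4=13-1=12
sub $t4, $t4, 5 → $t4=12-5=7
sub $t3, $t3, 1 → $t3=10-1=9
cmp $t3, 3  (cmp 9,3)
bne start: taken
add $t4, $t4, 5 → $t4=7+5=12
sub $t4, $t4, 1 → $t4=12-1=11
sub $t4, $t4, 5 → $t4=11-5=6
sub $t3, $t3, 1 → $t3=9-1=8
cmp $t3, 3  (cmp 8,3)
bne start: taken
add $t4, $t4, 5 → $t4=6+5=11
sub $t4, $t4, 1 → $t4=11-1=10
sub $t4, $t4, 5 → $t4=10-5=5
sub $t3, $t3, 1 → $t3=8-1=7
cmp $t3, 3  (cmp 7,3)
bne start: taken
add $t4, $t4, 5 → $t4=5+5=10
sub $t4, $t4, 1 → $t4=10-1=9
sub $t4, $t4, 5 → $t4=9-5=4
sub $t3, $t3, 1 → $t3=7-1=6
cmp $t3, 3  (cmp 6,3)
bne start: taken
add $t4, $t4, 5 → $t4=4+5=9
sub $t4, $t4, 1 → $t4=9-1=8
sub $t4, $t4, 5 → $t4=8-5=3
sub $t3, $t3, 1 → $t3=6-1=5
cmp $t3, 3  (cmp 5,3)
bne start: taken
add $t4, $t4, 5 → $t4=3+5=8
sub $t4, $t4, 1 → $t4=8-1=7
sub $t4, $t4, 5 → $t4=7-5=2
sub $t3, $t3, 1 → $t3=5-1=4
cmp $t3, 3  (cmp 4,3)
bne start: taken
add $t4, $t4, 5 → $t4=2+5=7
sub $t4, $t4, 1 → $t4=7-1=6
sub $t4, $t4, 5 → $t4=6-5=1
sub $t3, $t3, 1 → $t3=4-1=3
cmp $t3, 3  (cmp 3,3)
bne start: not taken
sll $t4, $t4, 2 → $t4=1<<2=4
halt.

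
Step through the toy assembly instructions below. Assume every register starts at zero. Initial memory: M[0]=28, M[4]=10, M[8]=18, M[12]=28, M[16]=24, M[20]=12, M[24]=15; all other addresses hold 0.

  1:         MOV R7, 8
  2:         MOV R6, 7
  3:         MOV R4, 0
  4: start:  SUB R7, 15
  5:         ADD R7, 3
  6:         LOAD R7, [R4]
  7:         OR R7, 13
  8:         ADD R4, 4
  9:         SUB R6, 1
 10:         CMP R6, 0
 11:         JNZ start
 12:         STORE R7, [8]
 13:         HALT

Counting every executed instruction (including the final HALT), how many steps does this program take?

61

R7=8
R6=7
R4=0
R7=8-15=-7
R7=(-7)+3=-4
R7=M[0]=28
R7=28|13=29
R4=0+4=4
R6=7-1=6
CMP R6, 0  (cmp 6,0)
JNZ start: taken
R7=29-15=14
R7=14+3=17
R7=M[4]=10
R7=10|13=15
R4=4+4=8
R6=6-1=5
CMP R6, 0  (cmp 5,0)
JNZ start: taken
R7=15-15=0
R7=0+3=3
R7=M[8]=18
R7=18|13=31
R4=8+4=12
R6=5-1=4
CMP R6, 0  (cmp 4,0)
JNZ start: taken
R7=31-15=16
R7=16+3=19
R7=M[12]=28
R7=28|13=29
R4=12+4=16
R6=4-1=3
CMP R6, 0  (cmp 3,0)
JNZ start: taken
R7=29-15=14
R7=14+3=17
R7=M[16]=24
R7=24|13=29
R4=16+4=20
R6=3-1=2
CMP R6, 0  (cmp 2,0)
JNZ start: taken
R7=29-15=14
R7=14+3=17
R7=M[20]=12
R7=12|13=13
R4=20+4=24
R6=2-1=1
CMP R6, 0  (cmp 1,0)
JNZ start: taken
R7=13-15=-2
R7=(-2)+3=1
R7=M[24]=15
R7=15|13=15
R4=24+4=28
R6=1-1=0
CMP R6, 0  (cmp 0,0)
JNZ start: not taken
STORE R7, [8] → M[8]=15
halt.
Total executed instructions: 61.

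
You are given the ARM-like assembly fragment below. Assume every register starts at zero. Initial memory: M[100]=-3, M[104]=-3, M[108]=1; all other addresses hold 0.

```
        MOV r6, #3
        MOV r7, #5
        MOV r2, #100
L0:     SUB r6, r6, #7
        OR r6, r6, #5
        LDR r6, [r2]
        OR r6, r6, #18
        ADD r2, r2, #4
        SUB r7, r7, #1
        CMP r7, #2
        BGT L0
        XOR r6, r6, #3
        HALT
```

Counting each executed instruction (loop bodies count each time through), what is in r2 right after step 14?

MOV r6, #3 → r6=3
MOV r7, #5 → r7=5
MOV r2, #100 → r2=100
SUB r6, r6, #7 → r6=3-7=-4
OR r6, r6, #5 → r6=(-4)|5=-3
LDR r6, [r2] → r6=M[100]=-3
OR r6, r6, #18 → r6=(-3)|18=-1
ADD r2, r2, #4 → r2=100+4=104
SUB r7, r7, #1 → r7=5-1=4
CMP r7, #2  (cmp 4,2)
BGT L0: taken
SUB r6, r6, #7 → r6=(-1)-7=-8
OR r6, r6, #5 → r6=(-8)|5=-3
LDR r6, [r2] → r6=M[104]=-3
After step 14: r2 = 104.

104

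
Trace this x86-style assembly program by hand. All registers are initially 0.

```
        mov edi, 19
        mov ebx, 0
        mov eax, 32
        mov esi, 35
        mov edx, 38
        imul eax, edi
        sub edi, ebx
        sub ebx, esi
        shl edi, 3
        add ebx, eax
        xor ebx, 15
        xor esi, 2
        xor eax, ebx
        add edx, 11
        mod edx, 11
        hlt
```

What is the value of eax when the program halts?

edi=19
ebx=0
eax=32
esi=35
edx=38
eax=32*19=608
edi=19-0=19
ebx=0-35=-35
edi=19<<3=152
ebx=(-35)+608=573
ebx=573^15=562
esi=35^2=33
eax=608^562=82
edx=38+11=49
edx=49%11=5
halt.

82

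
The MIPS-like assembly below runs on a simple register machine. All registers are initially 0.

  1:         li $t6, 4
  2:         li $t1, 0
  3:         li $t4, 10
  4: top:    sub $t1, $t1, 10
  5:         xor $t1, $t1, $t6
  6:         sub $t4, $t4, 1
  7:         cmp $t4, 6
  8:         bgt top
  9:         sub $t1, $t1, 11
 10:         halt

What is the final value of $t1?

$t6=4
$t1=0
$t4=10
$t1=0-10=-10
$t1=(-10)^4=-14
$t4=10-1=9
cmp $t4, 6  (cmp 9,6)
bgt top: taken
$t1=(-14)-10=-24
$t1=(-24)^4=-20
$t4=9-1=8
cmp $t4, 6  (cmp 8,6)
bgt top: taken
$t1=(-20)-10=-30
$t1=(-30)^4=-26
$t4=8-1=7
cmp $t4, 6  (cmp 7,6)
bgt top: taken
$t1=(-26)-10=-36
$t1=(-36)^4=-40
$t4=7-1=6
cmp $t4, 6  (cmp 6,6)
bgt top: not taken
$t1=(-40)-11=-51
halt.

-51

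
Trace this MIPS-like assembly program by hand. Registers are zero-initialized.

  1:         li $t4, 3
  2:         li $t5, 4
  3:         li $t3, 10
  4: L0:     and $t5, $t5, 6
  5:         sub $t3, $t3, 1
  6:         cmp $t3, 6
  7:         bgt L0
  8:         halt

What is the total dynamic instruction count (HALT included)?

20

$t4=3
$t5=4
$t3=10
$t5=4&6=4
$t3=10-1=9
cmp $t3, 6  (cmp 9,6)
bgt L0: taken
$t5=4&6=4
$t3=9-1=8
cmp $t3, 6  (cmp 8,6)
bgt L0: taken
$t5=4&6=4
$t3=8-1=7
cmp $t3, 6  (cmp 7,6)
bgt L0: taken
$t5=4&6=4
$t3=7-1=6
cmp $t3, 6  (cmp 6,6)
bgt L0: not taken
halt.
Total executed instructions: 20.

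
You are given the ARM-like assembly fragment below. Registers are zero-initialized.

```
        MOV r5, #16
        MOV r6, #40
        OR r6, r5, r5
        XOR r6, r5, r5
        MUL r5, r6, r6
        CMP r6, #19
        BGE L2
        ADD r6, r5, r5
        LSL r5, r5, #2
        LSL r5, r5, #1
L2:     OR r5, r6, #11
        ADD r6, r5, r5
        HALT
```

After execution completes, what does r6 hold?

22

r5=16
r6=40
r6=16|16=16
r6=16^16=0
r5=0*0=0
CMP r6, #19  (cmp 0,19)
BGE L2: not taken
r6=0+0=0
r5=0<<2=0
r5=0<<1=0
r5=0|11=11
r6=11+11=22
halt.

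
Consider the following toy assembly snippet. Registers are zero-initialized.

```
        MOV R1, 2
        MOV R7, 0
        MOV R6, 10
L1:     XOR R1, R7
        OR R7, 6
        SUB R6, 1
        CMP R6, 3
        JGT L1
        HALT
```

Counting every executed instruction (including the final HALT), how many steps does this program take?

39

after MOV R1, 2: R1=2
after MOV R7, 0: R7=0
after MOV R6, 10: R6=10
after XOR R1, R7: R1=2^0=2
after OR R7, 6: R7=0|6=6
after SUB R6, 1: R6=10-1=9
CMP R6, 3  (cmp 9,3)
JGT L1: taken
after XOR R1, R7: R1=2^6=4
after OR R7, 6: R7=6|6=6
after SUB R6, 1: R6=9-1=8
CMP R6, 3  (cmp 8,3)
JGT L1: taken
after XOR R1, R7: R1=4^6=2
after OR R7, 6: R7=6|6=6
after SUB R6, 1: R6=8-1=7
CMP R6, 3  (cmp 7,3)
JGT L1: taken
after XOR R1, R7: R1=2^6=4
after OR R7, 6: R7=6|6=6
after SUB R6, 1: R6=7-1=6
CMP R6, 3  (cmp 6,3)
JGT L1: taken
after XOR R1, R7: R1=4^6=2
after OR R7, 6: R7=6|6=6
after SUB R6, 1: R6=6-1=5
CMP R6, 3  (cmp 5,3)
JGT L1: taken
after XOR R1, R7: R1=2^6=4
after OR R7, 6: R7=6|6=6
after SUB R6, 1: R6=5-1=4
CMP R6, 3  (cmp 4,3)
JGT L1: taken
after XOR R1, R7: R1=4^6=2
after OR R7, 6: R7=6|6=6
after SUB R6, 1: R6=4-1=3
CMP R6, 3  (cmp 3,3)
JGT L1: not taken
halt.
Total executed instructions: 39.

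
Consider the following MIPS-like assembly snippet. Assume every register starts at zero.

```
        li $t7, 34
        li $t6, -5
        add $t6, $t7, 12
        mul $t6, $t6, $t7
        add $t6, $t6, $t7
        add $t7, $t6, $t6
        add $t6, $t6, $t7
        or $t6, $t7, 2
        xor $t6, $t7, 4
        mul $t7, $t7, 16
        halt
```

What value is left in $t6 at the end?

$t7=34
$t6=-5
$t6=34+12=46
$t6=46*34=1564
$t6=1564+34=1598
$t7=1598+1598=3196
$t6=1598+3196=4794
$t6=3196|2=3198
$t6=3196^4=3192
$t7=3196*16=51136
halt.

3192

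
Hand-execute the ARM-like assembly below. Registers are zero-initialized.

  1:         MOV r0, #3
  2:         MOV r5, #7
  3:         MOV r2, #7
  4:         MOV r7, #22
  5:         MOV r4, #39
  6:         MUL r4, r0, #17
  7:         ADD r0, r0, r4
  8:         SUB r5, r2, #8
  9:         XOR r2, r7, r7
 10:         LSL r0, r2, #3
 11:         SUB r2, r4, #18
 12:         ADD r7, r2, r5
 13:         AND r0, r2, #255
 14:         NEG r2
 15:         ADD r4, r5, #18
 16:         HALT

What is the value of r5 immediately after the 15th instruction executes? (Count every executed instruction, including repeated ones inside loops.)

-1

r0=3
r5=7
r2=7
r7=22
r4=39
r4=3*17=51
r0=3+51=54
r5=7-8=-1
r2=22^22=0
r0=0<<3=0
r2=51-18=33
r7=33+(-1)=32
r0=33&255=33
r2=-(33)=-33
r4=(-1)+18=17
After step 15: r5 = -1.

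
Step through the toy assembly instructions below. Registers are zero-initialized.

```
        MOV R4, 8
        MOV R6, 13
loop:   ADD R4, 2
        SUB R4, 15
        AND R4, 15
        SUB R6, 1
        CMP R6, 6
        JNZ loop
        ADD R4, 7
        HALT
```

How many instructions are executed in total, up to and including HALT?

after MOV R4, 8: R4=8
after MOV R6, 13: R6=13
after ADD R4, 2: R4=8+2=10
after SUB R4, 15: R4=10-15=-5
after AND R4, 15: R4=(-5)&15=11
after SUB R6, 1: R6=13-1=12
CMP R6, 6  (cmp 12,6)
JNZ loop: taken
after ADD R4, 2: R4=11+2=13
after SUB R4, 15: R4=13-15=-2
after AND R4, 15: R4=(-2)&15=14
after SUB R6, 1: R6=12-1=11
CMP R6, 6  (cmp 11,6)
JNZ loop: taken
after ADD R4, 2: R4=14+2=16
after SUB R4, 15: R4=16-15=1
after AND R4, 15: R4=1&15=1
after SUB R6, 1: R6=11-1=10
CMP R6, 6  (cmp 10,6)
JNZ loop: taken
after ADD R4, 2: R4=1+2=3
after SUB R4, 15: R4=3-15=-12
after AND R4, 15: R4=(-12)&15=4
after SUB R6, 1: R6=10-1=9
CMP R6, 6  (cmp 9,6)
JNZ loop: taken
after ADD R4, 2: R4=4+2=6
after SUB R4, 15: R4=6-15=-9
after AND R4, 15: R4=(-9)&15=7
after SUB R6, 1: R6=9-1=8
CMP R6, 6  (cmp 8,6)
JNZ loop: taken
after ADD R4, 2: R4=7+2=9
after SUB R4, 15: R4=9-15=-6
after AND R4, 15: R4=(-6)&15=10
after SUB R6, 1: R6=8-1=7
CMP R6, 6  (cmp 7,6)
JNZ loop: taken
after ADD R4, 2: R4=10+2=12
after SUB R4, 15: R4=12-15=-3
after AND R4, 15: R4=(-3)&15=13
after SUB R6, 1: R6=7-1=6
CMP R6, 6  (cmp 6,6)
JNZ loop: not taken
after ADD R4, 7: R4=13+7=20
halt.
Total executed instructions: 46.

46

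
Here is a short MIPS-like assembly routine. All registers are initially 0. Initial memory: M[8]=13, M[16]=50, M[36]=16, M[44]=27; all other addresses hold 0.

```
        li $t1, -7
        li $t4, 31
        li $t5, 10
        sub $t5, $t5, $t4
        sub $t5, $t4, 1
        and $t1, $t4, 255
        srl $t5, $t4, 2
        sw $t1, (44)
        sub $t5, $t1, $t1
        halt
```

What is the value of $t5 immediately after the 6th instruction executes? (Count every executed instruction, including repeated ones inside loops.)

30

after li $t1, -7: $t1=-7
after li $t4, 31: $t4=31
after li $t5, 10: $t5=10
after sub $t5, $t5, $t4: $t5=10-31=-21
after sub $t5, $t4, 1: $t5=31-1=30
after and $t1, $t4, 255: $t1=31&255=31
After step 6: $t5 = 30.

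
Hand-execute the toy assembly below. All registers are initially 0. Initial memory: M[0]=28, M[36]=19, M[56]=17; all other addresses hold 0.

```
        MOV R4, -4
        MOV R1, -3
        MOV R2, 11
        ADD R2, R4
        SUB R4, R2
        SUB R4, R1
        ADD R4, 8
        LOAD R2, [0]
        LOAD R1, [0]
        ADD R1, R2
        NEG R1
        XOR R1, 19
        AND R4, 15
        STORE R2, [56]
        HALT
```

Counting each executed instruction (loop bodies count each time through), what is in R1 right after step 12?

-37

MOV R4, -4 → R4=-4
MOV R1, -3 → R1=-3
MOV R2, 11 → R2=11
ADD R2, R4 → R2=11+(-4)=7
SUB R4, R2 → R4=(-4)-7=-11
SUB R4, R1 → R4=(-11)-(-3)=-8
ADD R4, 8 → R4=(-8)+8=0
LOAD R2, [0] → R2=M[0]=28
LOAD R1, [0] → R1=M[0]=28
ADD R1, R2 → R1=28+28=56
NEG R1 → R1=-(56)=-56
XOR R1, 19 → R1=(-56)^19=-37
After step 12: R1 = -37.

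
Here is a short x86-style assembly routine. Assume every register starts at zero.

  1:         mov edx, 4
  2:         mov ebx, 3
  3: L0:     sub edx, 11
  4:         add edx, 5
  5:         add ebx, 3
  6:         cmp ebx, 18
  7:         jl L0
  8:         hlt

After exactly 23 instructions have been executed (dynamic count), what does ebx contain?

after mov edx, 4: edx=4
after mov ebx, 3: ebx=3
after sub edx, 11: edx=4-11=-7
after add edx, 5: edx=(-7)+5=-2
after add ebx, 3: ebx=3+3=6
cmp ebx, 18  (cmp 6,18)
jl L0: taken
after sub edx, 11: edx=(-2)-11=-13
after add edx, 5: edx=(-13)+5=-8
after add ebx, 3: ebx=6+3=9
cmp ebx, 18  (cmp 9,18)
jl L0: taken
after sub edx, 11: edx=(-8)-11=-19
after add edx, 5: edx=(-19)+5=-14
after add ebx, 3: ebx=9+3=12
cmp ebx, 18  (cmp 12,18)
jl L0: taken
after sub edx, 11: edx=(-14)-11=-25
after add edx, 5: edx=(-25)+5=-20
after add ebx, 3: ebx=12+3=15
cmp ebx, 18  (cmp 15,18)
jl L0: taken
after sub edx, 11: edx=(-20)-11=-31
After step 23: ebx = 15.

15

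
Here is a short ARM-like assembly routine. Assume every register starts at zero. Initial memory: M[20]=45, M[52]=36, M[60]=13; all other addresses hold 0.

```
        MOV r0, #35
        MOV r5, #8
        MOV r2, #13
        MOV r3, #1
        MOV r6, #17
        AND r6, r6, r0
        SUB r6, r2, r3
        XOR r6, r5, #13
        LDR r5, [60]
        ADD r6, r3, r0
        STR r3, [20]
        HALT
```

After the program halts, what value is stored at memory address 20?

1

r0=35
r5=8
r2=13
r3=1
r6=17
r6=17&35=1
r6=13-1=12
r6=8^13=5
r5=M[60]=13
r6=1+35=36
STR r3, [20] → M[20]=1
halt.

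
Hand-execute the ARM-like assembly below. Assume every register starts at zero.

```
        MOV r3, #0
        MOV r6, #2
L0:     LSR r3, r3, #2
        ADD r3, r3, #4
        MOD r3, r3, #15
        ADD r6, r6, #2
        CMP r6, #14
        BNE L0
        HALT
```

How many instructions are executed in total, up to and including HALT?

MOV r3, #0 → r3=0
MOV r6, #2 → r6=2
LSR r3, r3, #2 → r3=0>>2=0
ADD r3, r3, #4 → r3=0+4=4
MOD r3, r3, #15 → r3=4%15=4
ADD r6, r6, #2 → r6=2+2=4
CMP r6, #14  (cmp 4,14)
BNE L0: taken
LSR r3, r3, #2 → r3=4>>2=1
ADD r3, r3, #4 → r3=1+4=5
MOD r3, r3, #15 → r3=5%15=5
ADD r6, r6, #2 → r6=4+2=6
CMP r6, #14  (cmp 6,14)
BNE L0: taken
LSR r3, r3, #2 → r3=5>>2=1
ADD r3, r3, #4 → r3=1+4=5
MOD r3, r3, #15 → r3=5%15=5
ADD r6, r6, #2 → r6=6+2=8
CMP r6, #14  (cmp 8,14)
BNE L0: taken
LSR r3, r3, #2 → r3=5>>2=1
ADD r3, r3, #4 → r3=1+4=5
MOD r3, r3, #15 → r3=5%15=5
ADD r6, r6, #2 → r6=8+2=10
CMP r6, #14  (cmp 10,14)
BNE L0: taken
LSR r3, r3, #2 → r3=5>>2=1
ADD r3, r3, #4 → r3=1+4=5
MOD r3, r3, #15 → r3=5%15=5
ADD r6, r6, #2 → r6=10+2=12
CMP r6, #14  (cmp 12,14)
BNE L0: taken
LSR r3, r3, #2 → r3=5>>2=1
ADD r3, r3, #4 → r3=1+4=5
MOD r3, r3, #15 → r3=5%15=5
ADD r6, r6, #2 → r6=12+2=14
CMP r6, #14  (cmp 14,14)
BNE L0: not taken
halt.
Total executed instructions: 39.

39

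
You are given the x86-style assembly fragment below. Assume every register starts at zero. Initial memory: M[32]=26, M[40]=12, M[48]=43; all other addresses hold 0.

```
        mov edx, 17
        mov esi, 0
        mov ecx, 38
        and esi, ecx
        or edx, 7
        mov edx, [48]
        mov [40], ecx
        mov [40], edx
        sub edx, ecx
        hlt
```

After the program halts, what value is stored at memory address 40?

43

edx=17
esi=0
ecx=38
esi=0&38=0
edx=17|7=23
edx=M[48]=43
mov [40], ecx → M[40]=38
mov [40], edx → M[40]=43
edx=43-38=5
halt.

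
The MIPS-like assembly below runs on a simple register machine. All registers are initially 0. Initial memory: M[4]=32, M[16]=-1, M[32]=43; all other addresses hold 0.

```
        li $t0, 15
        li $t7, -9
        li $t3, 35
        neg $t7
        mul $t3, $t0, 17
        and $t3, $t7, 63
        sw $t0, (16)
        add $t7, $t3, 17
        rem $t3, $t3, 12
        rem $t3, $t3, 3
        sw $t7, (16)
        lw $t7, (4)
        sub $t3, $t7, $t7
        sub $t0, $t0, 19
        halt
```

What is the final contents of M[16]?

26

after li $t0, 15: $t0=15
after li $t7, -9: $t7=-9
after li $t3, 35: $t3=35
after neg $t7: $t7=-(-9)=9
after mul $t3, $t0, 17: $t3=15*17=255
after and $t3, $t7, 63: $t3=9&63=9
sw $t0, (16) → M[16]=15
after add $t7, $t3, 17: $t7=9+17=26
after rem $t3, $t3, 12: $t3=9%12=9
after rem $t3, $t3, 3: $t3=9%3=0
sw $t7, (16) → M[16]=26
after lw $t7, (4): $t7=M[4]=32
after sub $t3, $t7, $t7: $t3=32-32=0
after sub $t0, $t0, 19: $t0=15-19=-4
halt.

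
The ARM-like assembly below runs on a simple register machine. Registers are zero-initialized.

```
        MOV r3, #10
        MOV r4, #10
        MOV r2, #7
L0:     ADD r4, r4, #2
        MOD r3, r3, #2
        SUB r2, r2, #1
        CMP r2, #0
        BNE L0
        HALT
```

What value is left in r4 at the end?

after MOV r3, #10: r3=10
after MOV r4, #10: r4=10
after MOV r2, #7: r2=7
after ADD r4, r4, #2: r4=10+2=12
after MOD r3, r3, #2: r3=10%2=0
after SUB r2, r2, #1: r2=7-1=6
CMP r2, #0  (cmp 6,0)
BNE L0: taken
after ADD r4, r4, #2: r4=12+2=14
after MOD r3, r3, #2: r3=0%2=0
after SUB r2, r2, #1: r2=6-1=5
CMP r2, #0  (cmp 5,0)
BNE L0: taken
after ADD r4, r4, #2: r4=14+2=16
after MOD r3, r3, #2: r3=0%2=0
after SUB r2, r2, #1: r2=5-1=4
CMP r2, #0  (cmp 4,0)
BNE L0: taken
after ADD r4, r4, #2: r4=16+2=18
after MOD r3, r3, #2: r3=0%2=0
after SUB r2, r2, #1: r2=4-1=3
CMP r2, #0  (cmp 3,0)
BNE L0: taken
after ADD r4, r4, #2: r4=18+2=20
after MOD r3, r3, #2: r3=0%2=0
after SUB r2, r2, #1: r2=3-1=2
CMP r2, #0  (cmp 2,0)
BNE L0: taken
after ADD r4, r4, #2: r4=20+2=22
after MOD r3, r3, #2: r3=0%2=0
after SUB r2, r2, #1: r2=2-1=1
CMP r2, #0  (cmp 1,0)
BNE L0: taken
after ADD r4, r4, #2: r4=22+2=24
after MOD r3, r3, #2: r3=0%2=0
after SUB r2, r2, #1: r2=1-1=0
CMP r2, #0  (cmp 0,0)
BNE L0: not taken
halt.

24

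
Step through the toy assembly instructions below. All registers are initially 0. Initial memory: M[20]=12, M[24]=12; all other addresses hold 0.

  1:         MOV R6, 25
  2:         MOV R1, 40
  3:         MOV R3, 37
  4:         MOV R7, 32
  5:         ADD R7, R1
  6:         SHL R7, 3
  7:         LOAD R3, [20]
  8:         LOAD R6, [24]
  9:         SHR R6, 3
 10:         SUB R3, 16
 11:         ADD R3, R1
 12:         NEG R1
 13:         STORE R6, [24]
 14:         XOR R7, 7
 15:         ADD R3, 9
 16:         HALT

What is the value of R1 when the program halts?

-40

after MOV R6, 25: R6=25
after MOV R1, 40: R1=40
after MOV R3, 37: R3=37
after MOV R7, 32: R7=32
after ADD R7, R1: R7=32+40=72
after SHL R7, 3: R7=72<<3=576
after LOAD R3, [20]: R3=M[20]=12
after LOAD R6, [24]: R6=M[24]=12
after SHR R6, 3: R6=12>>3=1
after SUB R3, 16: R3=12-16=-4
after ADD R3, R1: R3=(-4)+40=36
after NEG R1: R1=-(40)=-40
STORE R6, [24] → M[24]=1
after XOR R7, 7: R7=576^7=583
after ADD R3, 9: R3=36+9=45
halt.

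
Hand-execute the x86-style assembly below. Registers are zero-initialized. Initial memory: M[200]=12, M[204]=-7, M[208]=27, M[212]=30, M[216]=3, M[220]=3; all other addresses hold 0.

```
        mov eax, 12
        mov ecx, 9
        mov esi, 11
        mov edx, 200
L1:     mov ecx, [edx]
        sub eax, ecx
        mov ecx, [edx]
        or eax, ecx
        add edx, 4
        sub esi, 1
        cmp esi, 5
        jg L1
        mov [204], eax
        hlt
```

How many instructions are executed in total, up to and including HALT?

after mov eax, 12: eax=12
after mov ecx, 9: ecx=9
after mov esi, 11: esi=11
after mov edx, 200: edx=200
after mov ecx, [edx]: ecx=M[200]=12
after sub eax, ecx: eax=12-12=0
after mov ecx, [edx]: ecx=M[200]=12
after or eax, ecx: eax=0|12=12
after add edx, 4: edx=200+4=204
after sub esi, 1: esi=11-1=10
cmp esi, 5  (cmp 10,5)
jg L1: taken
after mov ecx, [edx]: ecx=M[204]=-7
after sub eax, ecx: eax=12-(-7)=19
after mov ecx, [edx]: ecx=M[204]=-7
after or eax, ecx: eax=19|(-7)=-5
after add edx, 4: edx=204+4=208
after sub esi, 1: esi=10-1=9
cmp esi, 5  (cmp 9,5)
jg L1: taken
after mov ecx, [edx]: ecx=M[208]=27
after sub eax, ecx: eax=(-5)-27=-32
after mov ecx, [edx]: ecx=M[208]=27
after or eax, ecx: eax=(-32)|27=-5
after add edx, 4: edx=208+4=212
after sub esi, 1: esi=9-1=8
cmp esi, 5  (cmp 8,5)
jg L1: taken
after mov ecx, [edx]: ecx=M[212]=30
after sub eax, ecx: eax=(-5)-30=-35
after mov ecx, [edx]: ecx=M[212]=30
after or eax, ecx: eax=(-35)|30=-33
after add edx, 4: edx=212+4=216
after sub esi, 1: esi=8-1=7
cmp esi, 5  (cmp 7,5)
jg L1: taken
after mov ecx, [edx]: ecx=M[216]=3
after sub eax, ecx: eax=(-33)-3=-36
after mov ecx, [edx]: ecx=M[216]=3
after or eax, ecx: eax=(-36)|3=-33
after add edx, 4: edx=216+4=220
after sub esi, 1: esi=7-1=6
cmp esi, 5  (cmp 6,5)
jg L1: taken
after mov ecx, [edx]: ecx=M[220]=3
after sub eax, ecx: eax=(-33)-3=-36
after mov ecx, [edx]: ecx=M[220]=3
after or eax, ecx: eax=(-36)|3=-33
after add edx, 4: edx=220+4=224
after sub esi, 1: esi=6-1=5
cmp esi, 5  (cmp 5,5)
jg L1: not taken
mov [204], eax → M[204]=-33
halt.
Total executed instructions: 54.

54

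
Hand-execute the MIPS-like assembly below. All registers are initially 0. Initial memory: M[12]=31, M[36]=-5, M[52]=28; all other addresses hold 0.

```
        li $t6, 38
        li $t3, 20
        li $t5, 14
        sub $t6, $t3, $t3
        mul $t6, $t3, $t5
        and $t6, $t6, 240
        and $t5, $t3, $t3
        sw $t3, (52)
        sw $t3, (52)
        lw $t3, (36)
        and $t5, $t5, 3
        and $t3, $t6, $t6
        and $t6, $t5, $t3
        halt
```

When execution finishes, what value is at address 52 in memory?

20

li $t6, 38 → $t6=38
li $t3, 20 → $t3=20
li $t5, 14 → $t5=14
sub $t6, $t3, $t3 → $t6=20-20=0
mul $t6, $t3, $t5 → $t6=20*14=280
and $t6, $t6, 240 → $t6=280&240=16
and $t5, $t3, $t3 → $t5=20&20=20
sw $t3, (52) → M[52]=20
sw $t3, (52) → M[52]=20
lw $t3, (36) → $t3=M[36]=-5
and $t5, $t5, 3 → $t5=20&3=0
and $t3, $t6, $t6 → $t3=16&16=16
and $t6, $t5, $t3 → $t6=0&16=0
halt.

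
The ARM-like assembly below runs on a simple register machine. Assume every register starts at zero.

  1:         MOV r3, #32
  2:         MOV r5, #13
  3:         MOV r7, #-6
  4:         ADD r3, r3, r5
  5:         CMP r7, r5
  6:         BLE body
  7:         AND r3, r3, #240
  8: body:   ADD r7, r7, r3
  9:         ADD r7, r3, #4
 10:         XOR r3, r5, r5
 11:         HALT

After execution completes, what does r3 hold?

0

r3=32
r5=13
r7=-6
r3=32+13=45
CMP r7, r5  (cmp -6,13)
BLE body: taken
r7=(-6)+45=39
r7=45+4=49
r3=13^13=0
halt.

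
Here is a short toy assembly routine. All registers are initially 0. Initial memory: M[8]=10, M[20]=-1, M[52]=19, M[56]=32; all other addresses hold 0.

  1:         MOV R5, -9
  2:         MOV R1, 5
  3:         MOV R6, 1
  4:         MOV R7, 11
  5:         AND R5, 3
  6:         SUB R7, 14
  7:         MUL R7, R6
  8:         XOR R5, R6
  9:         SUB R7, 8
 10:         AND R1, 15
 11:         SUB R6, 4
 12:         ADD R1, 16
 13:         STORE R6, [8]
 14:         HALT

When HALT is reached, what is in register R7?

-11

R5=-9
R1=5
R6=1
R7=11
R5=(-9)&3=3
R7=11-14=-3
R7=(-3)*1=-3
R5=3^1=2
R7=(-3)-8=-11
R1=5&15=5
R6=1-4=-3
R1=5+16=21
STORE R6, [8] → M[8]=-3
halt.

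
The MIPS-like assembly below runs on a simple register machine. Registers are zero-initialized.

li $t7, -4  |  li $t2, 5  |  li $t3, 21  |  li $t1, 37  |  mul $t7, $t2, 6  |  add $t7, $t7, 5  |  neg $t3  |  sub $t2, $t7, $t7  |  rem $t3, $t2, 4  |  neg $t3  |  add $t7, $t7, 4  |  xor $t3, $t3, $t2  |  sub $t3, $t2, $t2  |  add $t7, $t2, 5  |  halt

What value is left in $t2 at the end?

after li $t7, -4: $t7=-4
after li $t2, 5: $t2=5
after li $t3, 21: $t3=21
after li $t1, 37: $t1=37
after mul $t7, $t2, 6: $t7=5*6=30
after add $t7, $t7, 5: $t7=30+5=35
after neg $t3: $t3=-(21)=-21
after sub $t2, $t7, $t7: $t2=35-35=0
after rem $t3, $t2, 4: $t3=0%4=0
after neg $t3: $t3=-(0)=0
after add $t7, $t7, 4: $t7=35+4=39
after xor $t3, $t3, $t2: $t3=0^0=0
after sub $t3, $t2, $t2: $t3=0-0=0
after add $t7, $t2, 5: $t7=0+5=5
halt.

0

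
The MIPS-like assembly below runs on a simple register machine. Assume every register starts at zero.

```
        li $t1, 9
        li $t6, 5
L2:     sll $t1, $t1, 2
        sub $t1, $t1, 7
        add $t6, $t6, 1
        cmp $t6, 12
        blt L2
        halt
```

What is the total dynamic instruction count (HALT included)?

38

$t1=9
$t6=5
$t1=9<<2=36
$t1=36-7=29
$t6=5+1=6
cmp $t6, 12  (cmp 6,12)
blt L2: taken
$t1=29<<2=116
$t1=116-7=109
$t6=6+1=7
cmp $t6, 12  (cmp 7,12)
blt L2: taken
$t1=109<<2=436
$t1=436-7=429
$t6=7+1=8
cmp $t6, 12  (cmp 8,12)
blt L2: taken
$t1=429<<2=1716
$t1=1716-7=1709
$t6=8+1=9
cmp $t6, 12  (cmp 9,12)
blt L2: taken
$t1=1709<<2=6836
$t1=6836-7=6829
$t6=9+1=10
cmp $t6, 12  (cmp 10,12)
blt L2: taken
$t1=6829<<2=27316
$t1=27316-7=27309
$t6=10+1=11
cmp $t6, 12  (cmp 11,12)
blt L2: taken
$t1=27309<<2=109236
$t1=109236-7=109229
$t6=11+1=12
cmp $t6, 12  (cmp 12,12)
blt L2: not taken
halt.
Total executed instructions: 38.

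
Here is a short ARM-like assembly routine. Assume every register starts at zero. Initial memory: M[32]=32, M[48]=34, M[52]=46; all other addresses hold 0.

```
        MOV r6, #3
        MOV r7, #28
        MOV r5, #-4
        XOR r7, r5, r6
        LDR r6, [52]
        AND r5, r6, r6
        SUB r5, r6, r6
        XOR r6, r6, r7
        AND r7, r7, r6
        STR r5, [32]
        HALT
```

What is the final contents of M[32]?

0

r6=3
r7=28
r5=-4
r7=(-4)^3=-1
r6=M[52]=46
r5=46&46=46
r5=46-46=0
r6=46^(-1)=-47
r7=(-1)&(-47)=-47
STR r5, [32] → M[32]=0
halt.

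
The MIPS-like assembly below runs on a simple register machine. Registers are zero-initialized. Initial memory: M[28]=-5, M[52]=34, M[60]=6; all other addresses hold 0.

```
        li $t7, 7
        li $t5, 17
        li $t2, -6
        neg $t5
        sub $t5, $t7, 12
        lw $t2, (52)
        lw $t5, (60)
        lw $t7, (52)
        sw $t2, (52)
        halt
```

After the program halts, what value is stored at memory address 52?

34

li $t7, 7 → $t7=7
li $t5, 17 → $t5=17
li $t2, -6 → $t2=-6
neg $t5 → $t5=-(17)=-17
sub $t5, $t7, 12 → $t5=7-12=-5
lw $t2, (52) → $t2=M[52]=34
lw $t5, (60) → $t5=M[60]=6
lw $t7, (52) → $t7=M[52]=34
sw $t2, (52) → M[52]=34
halt.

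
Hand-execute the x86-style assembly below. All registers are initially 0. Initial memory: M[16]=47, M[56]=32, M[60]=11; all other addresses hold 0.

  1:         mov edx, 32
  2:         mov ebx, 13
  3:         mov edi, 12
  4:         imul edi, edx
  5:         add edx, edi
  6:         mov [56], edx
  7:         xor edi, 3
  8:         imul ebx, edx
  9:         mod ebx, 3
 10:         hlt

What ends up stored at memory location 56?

edx=32
ebx=13
edi=12
edi=12*32=384
edx=32+384=416
mov [56], edx → M[56]=416
edi=384^3=387
ebx=13*416=5408
ebx=5408%3=2
halt.

416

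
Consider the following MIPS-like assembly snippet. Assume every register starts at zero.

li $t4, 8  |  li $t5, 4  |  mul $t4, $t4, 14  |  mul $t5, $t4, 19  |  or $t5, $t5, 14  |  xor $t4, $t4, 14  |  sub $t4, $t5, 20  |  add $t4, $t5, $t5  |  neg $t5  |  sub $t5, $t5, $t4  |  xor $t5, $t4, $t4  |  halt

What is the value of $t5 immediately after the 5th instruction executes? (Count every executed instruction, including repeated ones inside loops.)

2142

$t4=8
$t5=4
$t4=8*14=112
$t5=112*19=2128
$t5=2128|14=2142
After step 5: $t5 = 2142.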